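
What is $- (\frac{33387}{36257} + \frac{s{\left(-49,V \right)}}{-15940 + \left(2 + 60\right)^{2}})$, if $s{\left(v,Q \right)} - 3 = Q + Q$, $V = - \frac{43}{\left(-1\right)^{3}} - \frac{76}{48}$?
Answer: $- \frac{2404422557}{2631388032} \approx -0.91375$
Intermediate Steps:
$V = \frac{497}{12}$ ($V = - \frac{43}{-1} - \frac{19}{12} = \left(-43\right) \left(-1\right) - \frac{19}{12} = 43 - \frac{19}{12} = \frac{497}{12} \approx 41.417$)
$s{\left(v,Q \right)} = 3 + 2 Q$ ($s{\left(v,Q \right)} = 3 + \left(Q + Q\right) = 3 + 2 Q$)
$- (\frac{33387}{36257} + \frac{s{\left(-49,V \right)}}{-15940 + \left(2 + 60\right)^{2}}) = - (\frac{33387}{36257} + \frac{3 + 2 \cdot \frac{497}{12}}{-15940 + \left(2 + 60\right)^{2}}) = - (33387 \cdot \frac{1}{36257} + \frac{3 + \frac{497}{6}}{-15940 + 62^{2}}) = - (\frac{33387}{36257} + \frac{515}{6 \left(-15940 + 3844\right)}) = - (\frac{33387}{36257} + \frac{515}{6 \left(-12096\right)}) = - (\frac{33387}{36257} + \frac{515}{6} \left(- \frac{1}{12096}\right)) = - (\frac{33387}{36257} - \frac{515}{72576}) = \left(-1\right) \frac{2404422557}{2631388032} = - \frac{2404422557}{2631388032}$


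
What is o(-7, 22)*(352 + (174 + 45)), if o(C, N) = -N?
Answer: -12562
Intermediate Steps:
o(-7, 22)*(352 + (174 + 45)) = (-1*22)*(352 + (174 + 45)) = -22*(352 + 219) = -22*571 = -12562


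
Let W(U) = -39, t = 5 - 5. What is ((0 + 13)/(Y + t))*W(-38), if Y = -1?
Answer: 507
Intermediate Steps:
t = 0
((0 + 13)/(Y + t))*W(-38) = ((0 + 13)/(-1 + 0))*(-39) = (13/(-1))*(-39) = (13*(-1))*(-39) = -13*(-39) = 507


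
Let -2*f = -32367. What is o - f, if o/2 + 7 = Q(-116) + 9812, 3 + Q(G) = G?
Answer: 6377/2 ≈ 3188.5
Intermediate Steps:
Q(G) = -3 + G
f = 32367/2 (f = -½*(-32367) = 32367/2 ≈ 16184.)
o = 19372 (o = -14 + 2*((-3 - 116) + 9812) = -14 + 2*(-119 + 9812) = -14 + 2*9693 = -14 + 19386 = 19372)
o - f = 19372 - 1*32367/2 = 19372 - 32367/2 = 6377/2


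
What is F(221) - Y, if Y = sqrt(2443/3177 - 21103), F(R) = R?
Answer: 221 - 2*I*sqrt(5916437791)/1059 ≈ 221.0 - 145.27*I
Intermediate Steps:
Y = 2*I*sqrt(5916437791)/1059 (Y = sqrt(2443*(1/3177) - 21103) = sqrt(2443/3177 - 21103) = sqrt(-67041788/3177) = 2*I*sqrt(5916437791)/1059 ≈ 145.27*I)
F(221) - Y = 221 - 2*I*sqrt(5916437791)/1059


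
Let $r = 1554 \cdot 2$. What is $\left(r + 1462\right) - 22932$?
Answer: $-18362$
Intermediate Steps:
$r = 3108$
$\left(r + 1462\right) - 22932 = \left(3108 + 1462\right) - 22932 = 4570 - 22932 = -18362$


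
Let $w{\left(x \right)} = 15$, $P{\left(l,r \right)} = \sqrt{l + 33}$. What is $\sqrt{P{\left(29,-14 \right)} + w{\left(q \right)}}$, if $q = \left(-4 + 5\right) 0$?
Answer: $\sqrt{15 + \sqrt{62}} \approx 4.7827$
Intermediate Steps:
$P{\left(l,r \right)} = \sqrt{33 + l}$
$q = 0$ ($q = 1 \cdot 0 = 0$)
$\sqrt{P{\left(29,-14 \right)} + w{\left(q \right)}} = \sqrt{\sqrt{33 + 29} + 15} = \sqrt{\sqrt{62} + 15} = \sqrt{15 + \sqrt{62}}$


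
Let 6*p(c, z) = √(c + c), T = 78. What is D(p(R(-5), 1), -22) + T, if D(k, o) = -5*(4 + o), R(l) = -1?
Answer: 168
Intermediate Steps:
p(c, z) = √2*√c/6 (p(c, z) = √(c + c)/6 = √(2*c)/6 = (√2*√c)/6 = √2*√c/6)
D(k, o) = -20 - 5*o
D(p(R(-5), 1), -22) + T = (-20 - 5*(-22)) + 78 = (-20 + 110) + 78 = 90 + 78 = 168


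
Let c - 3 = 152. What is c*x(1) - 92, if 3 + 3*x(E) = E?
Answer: -586/3 ≈ -195.33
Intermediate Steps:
c = 155 (c = 3 + 152 = 155)
x(E) = -1 + E/3
c*x(1) - 92 = 155*(-1 + (⅓)*1) - 92 = 155*(-1 + ⅓) - 92 = 155*(-⅔) - 92 = -310/3 - 92 = -586/3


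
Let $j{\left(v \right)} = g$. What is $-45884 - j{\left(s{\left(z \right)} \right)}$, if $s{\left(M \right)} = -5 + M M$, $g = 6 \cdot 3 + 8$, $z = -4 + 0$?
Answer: $-45910$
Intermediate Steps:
$z = -4$
$g = 26$ ($g = 18 + 8 = 26$)
$s{\left(M \right)} = -5 + M^{2}$
$j{\left(v \right)} = 26$
$-45884 - j{\left(s{\left(z \right)} \right)} = -45884 - 26 = -45910$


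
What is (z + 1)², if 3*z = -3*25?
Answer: 576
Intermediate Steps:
z = -25 (z = (-3*25)/3 = (⅓)*(-75) = -25)
(z + 1)² = (-25 + 1)² = (-24)² = 576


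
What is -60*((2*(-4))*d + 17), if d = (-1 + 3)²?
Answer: 900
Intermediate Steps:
d = 4 (d = 2² = 4)
-60*((2*(-4))*d + 17) = -60*((2*(-4))*4 + 17) = -60*(-8*4 + 17) = -60*(-32 + 17) = -60*(-15) = 900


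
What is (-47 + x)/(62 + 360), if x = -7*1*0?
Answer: -47/422 ≈ -0.11137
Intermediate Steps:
x = 0 (x = -7*0 = 0)
(-47 + x)/(62 + 360) = (-47 + 0)/(62 + 360) = -47/422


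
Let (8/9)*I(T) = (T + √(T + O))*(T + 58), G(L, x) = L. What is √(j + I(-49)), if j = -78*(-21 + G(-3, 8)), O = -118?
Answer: 3*√(2446 + 18*I*√167)/4 ≈ 37.135 + 1.7618*I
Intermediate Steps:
I(T) = 9*(58 + T)*(T + √(-118 + T))/8 (I(T) = 9*((T + √(T - 118))*(T + 58))/8 = 9*((T + √(-118 + T))*(58 + T))/8 = 9*((58 + T)*(T + √(-118 + T)))/8 = 9*(58 + T)*(T + √(-118 + T))/8)
j = 1872 (j = -78*(-21 - 3) = -78*(-24) = 1872)
√(j + I(-49)) = √(1872 + ((9/8)*(-49)² + (261/4)*(-49) + 261*√(-118 - 49)/4 + (9/8)*(-49)*√(-118 - 49))) = √(1872 + ((9/8)*2401 - 12789/4 + 261*√(-167)/4 + (9/8)*(-49)*√(-167))) = √(1872 + (21609/8 - 12789/4 + 261*(I*√167)/4 + (9/8)*(-49)*(I*√167))) = √(1872 + (21609/8 - 12789/4 + 261*I*√167/4 - 441*I*√167/8)) = √(1872 + (-3969/8 + 81*I*√167/8)) = √(11007/8 + 81*I*√167/8)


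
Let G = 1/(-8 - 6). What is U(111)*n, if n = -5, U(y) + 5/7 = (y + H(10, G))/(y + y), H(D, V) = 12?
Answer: 415/518 ≈ 0.80116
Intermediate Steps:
G = -1/14 (G = 1/(-14) = -1/14 ≈ -0.071429)
U(y) = -5/7 + (12 + y)/(2*y) (U(y) = -5/7 + (y + 12)/(y + y) = -5/7 + (12 + y)/((2*y)) = -5/7 + (12 + y)*(1/(2*y)) = -5/7 + (12 + y)/(2*y))
U(111)*n = (-3/14 + 6/111)*(-5) = (-3/14 + 6*(1/111))*(-5) = (-3/14 + 2/37)*(-5) = -83/518*(-5) = 415/518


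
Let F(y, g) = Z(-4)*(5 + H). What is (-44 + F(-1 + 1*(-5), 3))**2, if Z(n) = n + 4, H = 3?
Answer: 1936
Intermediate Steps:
Z(n) = 4 + n
F(y, g) = 0 (F(y, g) = (4 - 4)*(5 + 3) = 0*8 = 0)
(-44 + F(-1 + 1*(-5), 3))**2 = (-44 + 0)**2 = (-44)**2 = 1936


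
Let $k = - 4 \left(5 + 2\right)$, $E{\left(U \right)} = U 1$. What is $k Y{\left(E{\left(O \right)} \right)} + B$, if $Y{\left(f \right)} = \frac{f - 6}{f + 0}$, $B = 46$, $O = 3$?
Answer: $74$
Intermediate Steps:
$E{\left(U \right)} = U$
$Y{\left(f \right)} = \frac{-6 + f}{f}$
$k = -28$ ($k = \left(-4\right) 7 = -28$)
$k Y{\left(E{\left(O \right)} \right)} + B = - 28 \frac{-6 + 3}{3} + 46 = - 28 \cdot \frac{1}{3} \left(-3\right) + 46 = \left(-28\right) \left(-1\right) + 46 = 28 + 46 = 74$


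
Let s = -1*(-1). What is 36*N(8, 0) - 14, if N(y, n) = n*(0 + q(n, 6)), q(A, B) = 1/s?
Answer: -14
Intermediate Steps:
s = 1
q(A, B) = 1 (q(A, B) = 1/1 = 1)
N(y, n) = n (N(y, n) = n*(0 + 1) = n*1 = n)
36*N(8, 0) - 14 = 36*0 - 14 = 0 - 14 = -14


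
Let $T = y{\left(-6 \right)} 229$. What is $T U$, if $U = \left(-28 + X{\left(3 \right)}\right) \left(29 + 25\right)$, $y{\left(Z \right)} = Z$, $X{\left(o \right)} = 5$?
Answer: $1706508$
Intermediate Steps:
$U = -1242$ ($U = \left(-28 + 5\right) \left(29 + 25\right) = \left(-23\right) 54 = -1242$)
$T = -1374$ ($T = \left(-6\right) 229 = -1374$)
$T U = \left(-1374\right) \left(-1242\right) = 1706508$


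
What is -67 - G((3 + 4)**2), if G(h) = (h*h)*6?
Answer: -14473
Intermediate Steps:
G(h) = 6*h**2 (G(h) = h**2*6 = 6*h**2)
-67 - G((3 + 4)**2) = -67 - 6*((3 + 4)**2)**2 = -67 - 6*(7**2)**2 = -67 - 6*49**2 = -67 - 6*2401 = -67 - 1*14406 = -67 - 14406 = -14473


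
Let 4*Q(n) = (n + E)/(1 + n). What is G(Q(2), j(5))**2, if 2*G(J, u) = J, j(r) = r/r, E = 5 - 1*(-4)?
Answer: 121/576 ≈ 0.21007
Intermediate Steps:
E = 9 (E = 5 + 4 = 9)
j(r) = 1
Q(n) = (9 + n)/(4*(1 + n)) (Q(n) = ((n + 9)/(1 + n))/4 = ((9 + n)/(1 + n))/4 = (9 + n)/(4*(1 + n)))
G(J, u) = J/2
G(Q(2), j(5))**2 = (((9 + 2)/(4*(1 + 2)))/2)**2 = (((1/4)*11/3)/2)**2 = (((1/4)*(1/3)*11)/2)**2 = ((1/2)*(11/12))**2 = (11/24)**2 = 121/576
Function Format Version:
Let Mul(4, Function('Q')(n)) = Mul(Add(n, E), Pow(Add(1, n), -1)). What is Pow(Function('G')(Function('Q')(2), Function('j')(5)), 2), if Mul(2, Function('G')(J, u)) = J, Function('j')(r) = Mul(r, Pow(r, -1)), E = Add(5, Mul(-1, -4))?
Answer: Rational(121, 576) ≈ 0.21007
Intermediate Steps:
E = 9 (E = Add(5, 4) = 9)
Function('j')(r) = 1
Function('Q')(n) = Mul(Rational(1, 4), Pow(Add(1, n), -1), Add(9, n)) (Function('Q')(n) = Mul(Rational(1, 4), Mul(Add(n, 9), Pow(Add(1, n), -1))) = Mul(Rational(1, 4), Mul(Add(9, n), Pow(Add(1, n), -1))) = Mul(Rational(1, 4), Mul(Pow(Add(1, n), -1), Add(9, n))) = Mul(Rational(1, 4), Pow(Add(1, n), -1), Add(9, n)))
Function('G')(J, u) = Mul(Rational(1, 2), J)
Pow(Function('G')(Function('Q')(2), Function('j')(5)), 2) = Pow(Mul(Rational(1, 2), Mul(Rational(1, 4), Pow(Add(1, 2), -1), Add(9, 2))), 2) = Pow(Mul(Rational(1, 2), Mul(Rational(1, 4), Pow(3, -1), 11)), 2) = Pow(Mul(Rational(1, 2), Mul(Rational(1, 4), Rational(1, 3), 11)), 2) = Pow(Mul(Rational(1, 2), Rational(11, 12)), 2) = Pow(Rational(11, 24), 2) = Rational(121, 576)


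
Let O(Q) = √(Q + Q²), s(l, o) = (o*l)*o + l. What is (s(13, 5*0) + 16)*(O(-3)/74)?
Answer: 29*√6/74 ≈ 0.95994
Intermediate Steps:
s(l, o) = l + l*o² (s(l, o) = (l*o)*o + l = l*o² + l = l + l*o²)
(s(13, 5*0) + 16)*(O(-3)/74) = (13*(1 + (5*0)²) + 16)*(√(-3*(1 - 3))/74) = (13*(1 + 0²) + 16)*(√(-3*(-2))*(1/74)) = (13*(1 + 0) + 16)*(√6*(1/74)) = (13*1 + 16)*(√6/74) = (13 + 16)*(√6/74) = 29*(√6/74) = 29*√6/74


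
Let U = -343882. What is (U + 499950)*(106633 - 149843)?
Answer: -6743698280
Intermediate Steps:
(U + 499950)*(106633 - 149843) = (-343882 + 499950)*(106633 - 149843) = 156068*(-43210) = -6743698280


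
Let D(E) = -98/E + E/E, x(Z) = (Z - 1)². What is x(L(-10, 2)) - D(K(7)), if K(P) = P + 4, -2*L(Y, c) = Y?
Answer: 263/11 ≈ 23.909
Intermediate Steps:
L(Y, c) = -Y/2
K(P) = 4 + P
x(Z) = (-1 + Z)²
D(E) = 1 - 98/E (D(E) = -98/E + 1 = 1 - 98/E)
x(L(-10, 2)) - D(K(7)) = (-1 - ½*(-10))² - (-98 + (4 + 7))/(4 + 7) = (-1 + 5)² - (-98 + 11)/11 = 4² - (-87)/11 = 16 - 1*(-87/11) = 16 + 87/11 = 263/11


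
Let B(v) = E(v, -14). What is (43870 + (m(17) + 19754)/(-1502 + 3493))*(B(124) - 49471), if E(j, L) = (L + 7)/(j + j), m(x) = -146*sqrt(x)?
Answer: -267966022511265/123442 + 895623495*sqrt(17)/246884 ≈ -2.1708e+9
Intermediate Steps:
E(j, L) = (7 + L)/(2*j) (E(j, L) = (7 + L)/((2*j)) = (7 + L)*(1/(2*j)) = (7 + L)/(2*j))
B(v) = -7/(2*v) (B(v) = (7 - 14)/(2*v) = (1/2)*(-7)/v = -7/(2*v))
(43870 + (m(17) + 19754)/(-1502 + 3493))*(B(124) - 49471) = (43870 + (-146*sqrt(17) + 19754)/(-1502 + 3493))*(-7/2/124 - 49471) = (43870 + (19754 - 146*sqrt(17))/1991)*(-7/2*1/124 - 49471) = (43870 + (19754 - 146*sqrt(17))*(1/1991))*(-7/248 - 49471) = (43870 + (19754/1991 - 146*sqrt(17)/1991))*(-12268815/248) = (87364924/1991 - 146*sqrt(17)/1991)*(-12268815/248) = -267966022511265/123442 + 895623495*sqrt(17)/246884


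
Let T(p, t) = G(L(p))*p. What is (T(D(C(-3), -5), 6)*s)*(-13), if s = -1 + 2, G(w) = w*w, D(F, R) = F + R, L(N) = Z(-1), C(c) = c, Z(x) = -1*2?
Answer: 416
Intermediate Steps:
Z(x) = -2
L(N) = -2
G(w) = w²
s = 1
T(p, t) = 4*p (T(p, t) = (-2)²*p = 4*p)
(T(D(C(-3), -5), 6)*s)*(-13) = ((4*(-3 - 5))*1)*(-13) = ((4*(-8))*1)*(-13) = -32*1*(-13) = -32*(-13) = 416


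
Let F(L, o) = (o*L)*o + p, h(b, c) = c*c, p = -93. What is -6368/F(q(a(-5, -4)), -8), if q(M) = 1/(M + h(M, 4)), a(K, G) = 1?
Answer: 108256/1517 ≈ 71.362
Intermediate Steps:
h(b, c) = c²
q(M) = 1/(16 + M) (q(M) = 1/(M + 4²) = 1/(M + 16) = 1/(16 + M))
F(L, o) = -93 + L*o² (F(L, o) = (o*L)*o - 93 = (L*o)*o - 93 = L*o² - 93 = -93 + L*o²)
-6368/F(q(a(-5, -4)), -8) = -6368/(-93 + (-8)²/(16 + 1)) = -6368/(-93 + 64/17) = -6368/(-1517/17) = -6368*(-17/1517) = 108256/1517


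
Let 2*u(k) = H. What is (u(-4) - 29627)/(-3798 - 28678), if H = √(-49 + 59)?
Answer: 29627/32476 - √10/64952 ≈ 0.91222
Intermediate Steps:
H = √10 ≈ 3.1623
u(k) = √10/2
(u(-4) - 29627)/(-3798 - 28678) = (√10/2 - 29627)/(-3798 - 28678) = (-29627 + √10/2)/(-32476) = (-29627 + √10/2)*(-1/32476) = 29627/32476 - √10/64952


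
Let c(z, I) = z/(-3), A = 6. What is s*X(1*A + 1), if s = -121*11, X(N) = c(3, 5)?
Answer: 1331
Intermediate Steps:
c(z, I) = -z/3 (c(z, I) = z*(-⅓) = -z/3)
X(N) = -1 (X(N) = -⅓*3 = -1)
s = -1331
s*X(1*A + 1) = -1331*(-1) = 1331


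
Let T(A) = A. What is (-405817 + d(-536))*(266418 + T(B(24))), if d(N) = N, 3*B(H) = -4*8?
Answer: -108255419122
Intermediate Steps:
B(H) = -32/3 (B(H) = (-4*8)/3 = (⅓)*(-32) = -32/3)
(-405817 + d(-536))*(266418 + T(B(24))) = (-405817 - 536)*(266418 - 32/3) = -406353*799222/3 = -108255419122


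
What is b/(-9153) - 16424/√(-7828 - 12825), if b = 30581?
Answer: -30581/9153 + 16424*I*√20653/20653 ≈ -3.3411 + 114.28*I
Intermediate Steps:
b/(-9153) - 16424/√(-7828 - 12825) = 30581/(-9153) - 16424/√(-7828 - 12825) = 30581*(-1/9153) - 16424*(-I*√20653/20653) = -30581/9153 - 16424*(-I*√20653/20653) = -30581/9153 - (-16424)*I*√20653/20653 = -30581/9153 + 16424*I*√20653/20653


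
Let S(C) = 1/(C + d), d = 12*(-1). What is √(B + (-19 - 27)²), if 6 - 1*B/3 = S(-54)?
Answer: √1032878/22 ≈ 46.196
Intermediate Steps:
d = -12
S(C) = 1/(-12 + C) (S(C) = 1/(C - 12) = 1/(-12 + C))
B = 397/22 (B = 18 - 3/(-12 - 54) = 18 - 3/(-66) = 18 - 3*(-1/66) = 18 + 1/22 = 397/22 ≈ 18.045)
√(B + (-19 - 27)²) = √(397/22 + (-19 - 27)²) = √(397/22 + (-46)²) = √(397/22 + 2116) = √(46949/22) = √1032878/22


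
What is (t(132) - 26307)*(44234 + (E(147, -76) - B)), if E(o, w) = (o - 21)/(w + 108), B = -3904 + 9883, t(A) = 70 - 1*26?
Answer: -16076711609/16 ≈ -1.0048e+9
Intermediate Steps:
t(A) = 44 (t(A) = 70 - 26 = 44)
B = 5979
E(o, w) = (-21 + o)/(108 + w)
(t(132) - 26307)*(44234 + (E(147, -76) - B)) = (44 - 26307)*(44234 + ((-21 + 147)/(108 - 76) - 1*5979)) = -26263*(44234 + (126/32 - 5979)) = -26263*(44234 + ((1/32)*126 - 5979)) = -26263*(44234 + (63/16 - 5979)) = -26263*(44234 - 95601/16) = -26263*612143/16 = -16076711609/16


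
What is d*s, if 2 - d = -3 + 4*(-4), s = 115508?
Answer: 2425668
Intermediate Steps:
d = 21 (d = 2 - (-3 + 4*(-4)) = 2 - (-3 - 16) = 2 - 1*(-19) = 2 + 19 = 21)
d*s = 21*115508 = 2425668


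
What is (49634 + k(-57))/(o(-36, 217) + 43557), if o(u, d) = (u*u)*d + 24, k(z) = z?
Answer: 49577/324813 ≈ 0.15263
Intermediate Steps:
o(u, d) = 24 + d*u² (o(u, d) = u²*d + 24 = d*u² + 24 = 24 + d*u²)
(49634 + k(-57))/(o(-36, 217) + 43557) = (49634 - 57)/((24 + 217*(-36)²) + 43557) = 49577/((24 + 217*1296) + 43557) = 49577/((24 + 281232) + 43557) = 49577/(281256 + 43557) = 49577/324813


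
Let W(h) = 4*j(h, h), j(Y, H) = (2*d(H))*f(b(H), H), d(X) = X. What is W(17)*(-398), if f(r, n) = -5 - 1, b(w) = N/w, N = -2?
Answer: 324768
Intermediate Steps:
b(w) = -2/w
f(r, n) = -6
j(Y, H) = -12*H (j(Y, H) = (2*H)*(-6) = -12*H)
W(h) = -48*h (W(h) = 4*(-12*h) = -48*h)
W(17)*(-398) = -48*17*(-398) = -816*(-398) = 324768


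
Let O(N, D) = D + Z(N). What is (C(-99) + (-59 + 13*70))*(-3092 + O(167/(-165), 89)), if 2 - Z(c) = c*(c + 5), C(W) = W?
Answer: -61357438928/27225 ≈ -2.2537e+6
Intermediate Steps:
Z(c) = 2 - c*(5 + c) (Z(c) = 2 - c*(c + 5) = 2 - c*(5 + c))
O(N, D) = 2 + D - N² - 5*N (O(N, D) = D + (2 - N² - 5*N) = 2 + D - N² - 5*N)
(C(-99) + (-59 + 13*70))*(-3092 + O(167/(-165), 89)) = (-99 + (-59 + 13*70))*(-3092 + (2 + 89 - (167/(-165))² - 835/(-165))) = (-99 + (-59 + 910))*(-3092 + (2 + 89 - (167*(-1/165))² - 835*(-1)/165)) = (-99 + 851)*(-3092 + (2 + 89 - (-167/165)² - 5*(-167/165))) = 752*(-3092 + (2 + 89 - 1*27889/27225 + 167/33)) = 752*(-3092 + (2 + 89 - 27889/27225 + 167/33)) = 752*(-3092 + 2587361/27225) = 752*(-81592339/27225) = -61357438928/27225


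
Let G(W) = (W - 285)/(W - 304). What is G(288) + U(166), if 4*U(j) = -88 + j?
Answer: 309/16 ≈ 19.313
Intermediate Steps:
U(j) = -22 + j/4 (U(j) = (-88 + j)/4 = -22 + j/4)
G(W) = (-285 + W)/(-304 + W)
G(288) + U(166) = (-285 + 288)/(-304 + 288) + (-22 + (1/4)*166) = 3/(-16) + (-22 + 83/2) = -1/16*3 + 39/2 = -3/16 + 39/2 = 309/16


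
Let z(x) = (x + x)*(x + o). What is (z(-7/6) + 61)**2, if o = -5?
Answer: 1841449/324 ≈ 5683.5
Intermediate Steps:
z(x) = 2*x*(-5 + x) (z(x) = (x + x)*(x - 5) = (2*x)*(-5 + x) = 2*x*(-5 + x))
(z(-7/6) + 61)**2 = (2*(-7/6)*(-5 - 7/6) + 61)**2 = (2*(-7/6)*(-37/6) + 61)**2 = (259/18 + 61)**2 = (1357/18)**2 = 1841449/324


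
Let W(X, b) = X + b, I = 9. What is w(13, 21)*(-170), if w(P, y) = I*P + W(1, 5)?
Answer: -20910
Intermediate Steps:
w(P, y) = 6 + 9*P (w(P, y) = 9*P + (1 + 5) = 9*P + 6 = 6 + 9*P)
w(13, 21)*(-170) = (6 + 9*13)*(-170) = (6 + 117)*(-170) = 123*(-170) = -20910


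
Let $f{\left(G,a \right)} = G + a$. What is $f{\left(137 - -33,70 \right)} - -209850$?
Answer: $210090$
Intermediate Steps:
$f{\left(137 - -33,70 \right)} - -209850 = \left(\left(137 - -33\right) + 70\right) - -209850 = \left(\left(137 + 33\right) + 70\right) + 209850 = \left(170 + 70\right) + 209850 = 240 + 209850 = 210090$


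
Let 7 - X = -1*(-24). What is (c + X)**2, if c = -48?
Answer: 4225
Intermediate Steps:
X = -17 (X = 7 - (-1)*(-24) = 7 - 1*24 = 7 - 24 = -17)
(c + X)**2 = (-48 - 17)**2 = (-65)**2 = 4225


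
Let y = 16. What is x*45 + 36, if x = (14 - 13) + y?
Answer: 801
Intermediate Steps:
x = 17 (x = (14 - 13) + 16 = 1 + 16 = 17)
x*45 + 36 = 17*45 + 36 = 765 + 36 = 801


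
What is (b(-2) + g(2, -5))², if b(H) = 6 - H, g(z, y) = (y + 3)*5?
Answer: 4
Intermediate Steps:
g(z, y) = 15 + 5*y (g(z, y) = (3 + y)*5 = 15 + 5*y)
(b(-2) + g(2, -5))² = ((6 - 1*(-2)) + (15 + 5*(-5)))² = ((6 + 2) + (15 - 25))² = (8 - 10)² = (-2)² = 4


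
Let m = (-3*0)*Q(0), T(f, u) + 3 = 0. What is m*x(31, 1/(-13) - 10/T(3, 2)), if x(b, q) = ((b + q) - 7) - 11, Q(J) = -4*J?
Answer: 0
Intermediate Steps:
T(f, u) = -3 (T(f, u) = -3 + 0 = -3)
m = 0 (m = (-3*0)*(-4*0) = 0*0 = 0)
x(b, q) = -18 + b + q (x(b, q) = (-7 + b + q) - 11 = -18 + b + q)
m*x(31, 1/(-13) - 10/T(3, 2)) = 0*(-18 + 31 + (1/(-13) - 10/(-3))) = 0*(-18 + 31 + (1*(-1/13) - 10*(-⅓))) = 0*(-18 + 31 + (-1/13 + 10/3)) = 0*(-18 + 31 + 127/39) = 0*(634/39) = 0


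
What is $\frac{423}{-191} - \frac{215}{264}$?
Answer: $- \frac{152737}{50424} \approx -3.0291$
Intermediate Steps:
$\frac{423}{-191} - \frac{215}{264} = 423 \left(- \frac{1}{191}\right) - \frac{215}{264} = - \frac{423}{191} - \frac{215}{264} = - \frac{152737}{50424}$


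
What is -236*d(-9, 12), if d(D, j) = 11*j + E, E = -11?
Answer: -28556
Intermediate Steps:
d(D, j) = -11 + 11*j (d(D, j) = 11*j - 11 = -11 + 11*j)
-236*d(-9, 12) = -236*(-11 + 11*12) = -236*(-11 + 132) = -236*121 = -28556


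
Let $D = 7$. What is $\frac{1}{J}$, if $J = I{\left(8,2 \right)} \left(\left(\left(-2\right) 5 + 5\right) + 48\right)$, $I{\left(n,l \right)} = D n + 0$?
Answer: $\frac{1}{2408} \approx 0.00041528$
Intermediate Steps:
$I{\left(n,l \right)} = 7 n$ ($I{\left(n,l \right)} = 7 n + 0 = 7 n$)
$J = 2408$ ($J = 7 \cdot 8 \left(\left(\left(-2\right) 5 + 5\right) + 48\right) = 56 \left(\left(-10 + 5\right) + 48\right) = 56 \left(-5 + 48\right) = 56 \cdot 43 = 2408$)
$\frac{1}{J} = \frac{1}{2408}$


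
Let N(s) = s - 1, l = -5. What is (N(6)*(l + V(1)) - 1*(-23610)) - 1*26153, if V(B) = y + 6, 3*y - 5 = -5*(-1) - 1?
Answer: -2523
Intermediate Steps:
y = 3 (y = 5/3 + (-5*(-1) - 1)/3 = 5/3 + (5 - 1)/3 = 5/3 + (1/3)*4 = 5/3 + 4/3 = 3)
N(s) = -1 + s
V(B) = 9 (V(B) = 3 + 6 = 9)
(N(6)*(l + V(1)) - 1*(-23610)) - 1*26153 = ((-1 + 6)*(-5 + 9) - 1*(-23610)) - 1*26153 = (5*4 + 23610) - 26153 = (20 + 23610) - 26153 = 23630 - 26153 = -2523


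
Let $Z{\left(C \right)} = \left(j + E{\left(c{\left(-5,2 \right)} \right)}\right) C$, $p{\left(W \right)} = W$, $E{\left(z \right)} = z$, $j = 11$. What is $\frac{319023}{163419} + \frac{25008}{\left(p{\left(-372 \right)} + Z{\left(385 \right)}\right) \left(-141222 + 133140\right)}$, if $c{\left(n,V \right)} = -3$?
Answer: $\frac{96917617513}{49674963687} \approx 1.951$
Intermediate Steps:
$Z{\left(C \right)} = 8 C$ ($Z{\left(C \right)} = \left(11 - 3\right) C = 8 C$)
$\frac{319023}{163419} + \frac{25008}{\left(p{\left(-372 \right)} + Z{\left(385 \right)}\right) \left(-141222 + 133140\right)} = \frac{319023}{163419} + \frac{25008}{\left(-372 + 8 \cdot 385\right) \left(-141222 + 133140\right)} = 319023 \cdot \frac{1}{163419} + \frac{25008}{\left(-372 + 3080\right) \left(-8082\right)} = \frac{106341}{54473} + \frac{25008}{2708 \left(-8082\right)} = \frac{106341}{54473} + \frac{25008}{-21886056} = \frac{106341}{54473} + 25008 \left(- \frac{1}{21886056}\right) = \frac{106341}{54473} - \frac{1042}{911919} = \frac{96917617513}{49674963687}$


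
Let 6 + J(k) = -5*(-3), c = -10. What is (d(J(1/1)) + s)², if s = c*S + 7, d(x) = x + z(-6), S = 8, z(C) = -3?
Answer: 4489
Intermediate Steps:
J(k) = 9 (J(k) = -6 - 5*(-3) = -6 + 15 = 9)
d(x) = -3 + x (d(x) = x - 3 = -3 + x)
s = -73 (s = -10*8 + 7 = -80 + 7 = -73)
(d(J(1/1)) + s)² = ((-3 + 9) - 73)² = (6 - 73)² = (-67)² = 4489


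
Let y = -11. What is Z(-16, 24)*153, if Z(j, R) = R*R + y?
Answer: 86445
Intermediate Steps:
Z(j, R) = -11 + R² (Z(j, R) = R*R - 11 = R² - 11 = -11 + R²)
Z(-16, 24)*153 = (-11 + 24²)*153 = (-11 + 576)*153 = 565*153 = 86445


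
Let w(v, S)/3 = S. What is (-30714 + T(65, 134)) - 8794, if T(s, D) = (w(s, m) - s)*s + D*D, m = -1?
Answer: -25972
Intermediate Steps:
w(v, S) = 3*S
T(s, D) = D² + s*(-3 - s) (T(s, D) = (3*(-1) - s)*s + D*D = (-3 - s)*s + D² = s*(-3 - s) + D² = D² + s*(-3 - s))
(-30714 + T(65, 134)) - 8794 = (-30714 + (134² - 1*65² - 3*65)) - 8794 = (-30714 + (17956 - 1*4225 - 195)) - 8794 = (-30714 + (17956 - 4225 - 195)) - 8794 = (-30714 + 13536) - 8794 = -17178 - 8794 = -25972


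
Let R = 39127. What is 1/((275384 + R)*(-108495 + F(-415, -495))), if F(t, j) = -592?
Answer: -1/34309061457 ≈ -2.9147e-11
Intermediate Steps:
1/((275384 + R)*(-108495 + F(-415, -495))) = 1/((275384 + 39127)*(-108495 - 592)) = 1/(314511*(-109087)) = 1/(-34309061457) = -1/34309061457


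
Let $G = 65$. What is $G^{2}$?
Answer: $4225$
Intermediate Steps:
$G^{2} = 65^{2} = 4225$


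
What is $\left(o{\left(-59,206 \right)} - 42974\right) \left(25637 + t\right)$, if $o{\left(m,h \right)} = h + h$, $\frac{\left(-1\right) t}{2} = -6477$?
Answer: $-1642510142$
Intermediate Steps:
$t = 12954$ ($t = \left(-2\right) \left(-6477\right) = 12954$)
$o{\left(m,h \right)} = 2 h$
$\left(o{\left(-59,206 \right)} - 42974\right) \left(25637 + t\right) = \left(2 \cdot 206 - 42974\right) \left(25637 + 12954\right) = \left(412 - 42974\right) 38591 = \left(-42562\right) 38591 = -1642510142$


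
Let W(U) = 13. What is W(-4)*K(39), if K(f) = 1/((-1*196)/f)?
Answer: -507/196 ≈ -2.5867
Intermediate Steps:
K(f) = -f/196 (K(f) = 1/(-196/f) = -f/196)
W(-4)*K(39) = 13*(-1/196*39) = 13*(-39/196) = -507/196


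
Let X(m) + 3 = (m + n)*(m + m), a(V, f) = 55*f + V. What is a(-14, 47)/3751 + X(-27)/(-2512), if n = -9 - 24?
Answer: -5683635/9422512 ≈ -0.60320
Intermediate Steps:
a(V, f) = V + 55*f
n = -33
X(m) = -3 + 2*m*(-33 + m) (X(m) = -3 + (m - 33)*(m + m) = -3 + (-33 + m)*(2*m) = -3 + 2*m*(-33 + m))
a(-14, 47)/3751 + X(-27)/(-2512) = (-14 + 55*47)/3751 + (-3 - 66*(-27) + 2*(-27)²)/(-2512) = (-14 + 2585)*(1/3751) + (-3 + 1782 + 2*729)*(-1/2512) = 2571*(1/3751) + (-3 + 1782 + 1458)*(-1/2512) = 2571/3751 + 3237*(-1/2512) = 2571/3751 - 3237/2512 = -5683635/9422512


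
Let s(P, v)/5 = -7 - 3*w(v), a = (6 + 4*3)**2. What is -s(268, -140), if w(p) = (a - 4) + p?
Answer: 2735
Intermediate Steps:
a = 324 (a = (6 + 12)**2 = 18**2 = 324)
w(p) = 320 + p (w(p) = (324 - 4) + p = 320 + p)
s(P, v) = -4835 - 15*v (s(P, v) = 5*(-7 - 3*(320 + v)) = 5*(-7 + (-960 - 3*v)) = 5*(-967 - 3*v) = -4835 - 15*v)
-s(268, -140) = -(-4835 - 15*(-140)) = -(-4835 + 2100) = -1*(-2735) = 2735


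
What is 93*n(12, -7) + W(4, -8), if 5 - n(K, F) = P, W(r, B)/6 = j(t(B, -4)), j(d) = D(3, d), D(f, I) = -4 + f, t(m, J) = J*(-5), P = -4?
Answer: 831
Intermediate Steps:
t(m, J) = -5*J
j(d) = -1 (j(d) = -4 + 3 = -1)
W(r, B) = -6 (W(r, B) = 6*(-1) = -6)
n(K, F) = 9 (n(K, F) = 5 - 1*(-4) = 5 + 4 = 9)
93*n(12, -7) + W(4, -8) = 93*9 - 6 = 837 - 6 = 831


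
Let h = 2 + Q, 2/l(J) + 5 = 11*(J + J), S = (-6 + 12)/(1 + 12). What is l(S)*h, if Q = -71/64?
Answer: 741/2144 ≈ 0.34562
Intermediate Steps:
Q = -71/64 (Q = -71*1/64 = -71/64 ≈ -1.1094)
S = 6/13 ≈ 0.46154
l(J) = 2/(-5 + 22*J) (l(J) = 2/(-5 + 11*(J + J)) = 2/(-5 + 11*(2*J)) = 2/(-5 + 22*J))
h = 57/64 (h = 2 - 71/64 = 57/64 ≈ 0.89063)
l(S)*h = (2/(-5 + 22*(6/13)))*(57/64) = (2/(-5 + 132/13))*(57/64) = (2/(67/13))*(57/64) = (2*(13/67))*(57/64) = (26/67)*(57/64) = 741/2144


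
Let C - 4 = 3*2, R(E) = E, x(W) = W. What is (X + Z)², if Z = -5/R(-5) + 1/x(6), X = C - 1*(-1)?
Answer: 5329/36 ≈ 148.03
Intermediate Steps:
C = 10 (C = 4 + 3*2 = 4 + 6 = 10)
X = 11 (X = 10 - 1*(-1) = 10 + 1 = 11)
Z = 7/6 (Z = -5/(-5) + 1/6 = -5*(-⅕) + 1*(⅙) = 1 + ⅙ = 7/6 ≈ 1.1667)
(X + Z)² = (11 + 7/6)² = (73/6)² = 5329/36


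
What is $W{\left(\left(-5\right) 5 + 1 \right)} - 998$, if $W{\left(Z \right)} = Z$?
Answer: $-1022$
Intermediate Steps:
$W{\left(\left(-5\right) 5 + 1 \right)} - 998 = \left(\left(-5\right) 5 + 1\right) - 998 = \left(-25 + 1\right) - 998 = -24 - 998 = -1022$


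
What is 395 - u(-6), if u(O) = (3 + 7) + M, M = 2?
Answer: 383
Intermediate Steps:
u(O) = 12 (u(O) = (3 + 7) + 2 = 10 + 2 = 12)
395 - u(-6) = 395 - 1*12 = 395 - 12 = 383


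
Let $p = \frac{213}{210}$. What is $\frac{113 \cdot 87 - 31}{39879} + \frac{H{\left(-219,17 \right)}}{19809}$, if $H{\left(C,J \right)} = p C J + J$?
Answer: $\frac{49128481}{877736790} \approx 0.055972$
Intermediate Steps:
$p = \frac{71}{70}$ ($p = 213 \cdot \frac{1}{210} = \frac{71}{70} \approx 1.0143$)
$H{\left(C,J \right)} = J + \frac{71 C J}{70}$ ($H{\left(C,J \right)} = \frac{71 C}{70} J + J = \frac{71 C J}{70} + J = J + \frac{71 C J}{70}$)
$\frac{113 \cdot 87 - 31}{39879} + \frac{H{\left(-219,17 \right)}}{19809} = \frac{113 \cdot 87 - 31}{39879} + \frac{\frac{1}{70} \cdot 17 \left(70 + 71 \left(-219\right)\right)}{19809} = \left(9831 - 31\right) \frac{1}{39879} + \frac{1}{70} \cdot 17 \left(70 - 15549\right) \frac{1}{19809} = 9800 \cdot \frac{1}{39879} + \frac{1}{70} \cdot 17 \left(-15479\right) \frac{1}{19809} = \frac{1400}{5697} - \frac{263143}{1386630} = \frac{49128481}{877736790}$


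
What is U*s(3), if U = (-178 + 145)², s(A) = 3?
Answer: 3267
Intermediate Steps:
U = 1089 (U = (-33)² = 1089)
U*s(3) = 1089*3 = 3267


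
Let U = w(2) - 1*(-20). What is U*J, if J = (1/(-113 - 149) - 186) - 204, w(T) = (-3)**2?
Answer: -2963249/262 ≈ -11310.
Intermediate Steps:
w(T) = 9
U = 29 (U = 9 - 1*(-20) = 9 + 20 = 29)
J = -102181/262 (J = (1/(-262) - 186) - 204 = (-1/262 - 186) - 204 = -48733/262 - 204 = -102181/262 ≈ -390.00)
U*J = 29*(-102181/262) = -2963249/262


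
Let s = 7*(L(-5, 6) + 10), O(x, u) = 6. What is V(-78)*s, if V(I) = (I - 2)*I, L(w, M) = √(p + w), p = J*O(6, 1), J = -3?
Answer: 436800 + 43680*I*√23 ≈ 4.368e+5 + 2.0948e+5*I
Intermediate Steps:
p = -18 (p = -3*6 = -18)
L(w, M) = √(-18 + w)
V(I) = I*(-2 + I) (V(I) = (-2 + I)*I = I*(-2 + I))
s = 70 + 7*I*√23 (s = 7*(√(-18 - 5) + 10) = 7*(√(-23) + 10) = 7*(I*√23 + 10) = 7*(10 + I*√23) = 70 + 7*I*√23 ≈ 70.0 + 33.571*I)
V(-78)*s = (-78*(-2 - 78))*(70 + 7*I*√23) = (-78*(-80))*(70 + 7*I*√23) = 6240*(70 + 7*I*√23) = 436800 + 43680*I*√23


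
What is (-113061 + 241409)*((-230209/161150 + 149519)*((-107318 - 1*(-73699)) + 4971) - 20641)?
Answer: -4027034681476054012/7325 ≈ -5.4977e+14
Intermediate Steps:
(-113061 + 241409)*((-230209/161150 + 149519)*((-107318 - 1*(-73699)) + 4971) - 20641) = 128348*((-230209*1/161150 + 149519)*((-107318 + 73699) + 4971) - 20641) = 128348*((-230209/161150 + 149519)*(-33619 + 4971) - 20641) = 128348*((24094756641/161150)*(-28648) - 20641) = 128348*(-345133294125684/80575 - 20641) = 128348*(-345134957274259/80575) = -4027034681476054012/7325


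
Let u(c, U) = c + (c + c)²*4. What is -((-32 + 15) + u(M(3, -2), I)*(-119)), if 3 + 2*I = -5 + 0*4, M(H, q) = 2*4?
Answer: 122825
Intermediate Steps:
M(H, q) = 8
I = -4 (I = -3/2 + (-5 + 0*4)/2 = -3/2 + (-5 + 0)/2 = -3/2 + (½)*(-5) = -3/2 - 5/2 = -4)
u(c, U) = c + 16*c² (u(c, U) = c + (2*c)²*4 = c + (4*c²)*4 = c + 16*c²)
-((-32 + 15) + u(M(3, -2), I)*(-119)) = -((-32 + 15) + (8*(1 + 16*8))*(-119)) = -(-17 + (8*(1 + 128))*(-119)) = -(-17 + (8*129)*(-119)) = -(-17 + 1032*(-119)) = -(-17 - 122808) = -1*(-122825) = 122825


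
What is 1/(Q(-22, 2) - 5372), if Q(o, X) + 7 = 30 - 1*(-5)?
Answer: -1/5344 ≈ -0.00018713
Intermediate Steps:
Q(o, X) = 28 (Q(o, X) = -7 + (30 - 1*(-5)) = -7 + (30 + 5) = -7 + 35 = 28)
1/(Q(-22, 2) - 5372) = 1/(28 - 5372) = 1/(-5344) = -1/5344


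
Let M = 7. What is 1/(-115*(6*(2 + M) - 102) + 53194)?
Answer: 1/58714 ≈ 1.7032e-5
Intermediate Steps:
1/(-115*(6*(2 + M) - 102) + 53194) = 1/(-115*(6*(2 + 7) - 102) + 53194) = 1/(-115*(6*9 - 102) + 53194) = 1/(-115*(54 - 102) + 53194) = 1/(-115*(-48) + 53194) = 1/(5520 + 53194) = 1/58714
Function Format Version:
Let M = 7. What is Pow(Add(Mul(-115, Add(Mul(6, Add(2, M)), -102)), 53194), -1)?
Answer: Rational(1, 58714) ≈ 1.7032e-5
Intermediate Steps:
Pow(Add(Mul(-115, Add(Mul(6, Add(2, M)), -102)), 53194), -1) = Pow(Add(Mul(-115, Add(Mul(6, Add(2, 7)), -102)), 53194), -1) = Pow(Add(Mul(-115, Add(Mul(6, 9), -102)), 53194), -1) = Pow(Add(Mul(-115, Add(54, -102)), 53194), -1) = Pow(Add(Mul(-115, -48), 53194), -1) = Pow(Add(5520, 53194), -1) = Pow(58714, -1) = Rational(1, 58714)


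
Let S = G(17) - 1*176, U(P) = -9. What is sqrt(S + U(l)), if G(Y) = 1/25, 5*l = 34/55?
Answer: 68*I/5 ≈ 13.6*I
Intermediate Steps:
l = 34/275 (l = (34/55)/5 = (34*(1/55))/5 = (1/5)*(34/55) = 34/275 ≈ 0.12364)
G(Y) = 1/25
S = -4399/25 (S = 1/25 - 1*176 = 1/25 - 176 = -4399/25 ≈ -175.96)
sqrt(S + U(l)) = sqrt(-4399/25 - 9) = sqrt(-4624/25) = 68*I/5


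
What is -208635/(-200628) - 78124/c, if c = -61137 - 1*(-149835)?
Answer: 52437877/329542636 ≈ 0.15912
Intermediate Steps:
c = 88698 (c = -61137 + 149835 = 88698)
-208635/(-200628) - 78124/c = -208635/(-200628) - 78124/88698 = -208635*(-1/200628) - 78124*1/88698 = 69545/66876 - 39062/44349 = 52437877/329542636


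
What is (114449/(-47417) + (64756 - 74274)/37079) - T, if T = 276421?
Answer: -486001170888480/1758174943 ≈ -2.7642e+5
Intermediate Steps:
(114449/(-47417) + (64756 - 74274)/37079) - T = (114449/(-47417) + (64756 - 74274)/37079) - 1*276421 = (114449*(-1/47417) - 9518*1/37079) - 276421 = (-114449/47417 - 9518/37079) - 276421 = -4694969477/1758174943 - 276421 = -486001170888480/1758174943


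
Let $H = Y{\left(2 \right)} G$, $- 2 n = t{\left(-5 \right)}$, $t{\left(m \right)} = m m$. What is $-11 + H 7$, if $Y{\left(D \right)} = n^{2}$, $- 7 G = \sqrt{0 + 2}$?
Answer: $-11 - \frac{625 \sqrt{2}}{4} \approx -231.97$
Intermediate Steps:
$t{\left(m \right)} = m^{2}$
$n = - \frac{25}{2}$ ($n = - \frac{\left(-5\right)^{2}}{2} = \left(- \frac{1}{2}\right) 25 = - \frac{25}{2} \approx -12.5$)
$G = - \frac{\sqrt{2}}{7}$ ($G = - \frac{\sqrt{0 + 2}}{7} = - \frac{\sqrt{2}}{7} \approx -0.20203$)
$Y{\left(D \right)} = \frac{625}{4}$ ($Y{\left(D \right)} = \left(- \frac{25}{2}\right)^{2} = \frac{625}{4}$)
$H = - \frac{625 \sqrt{2}}{28}$ ($H = \frac{625 \left(- \frac{\sqrt{2}}{7}\right)}{4} = - \frac{625 \sqrt{2}}{28} \approx -31.567$)
$-11 + H 7 = -11 + - \frac{625 \sqrt{2}}{28} \cdot 7 = -11 - \frac{625 \sqrt{2}}{4}$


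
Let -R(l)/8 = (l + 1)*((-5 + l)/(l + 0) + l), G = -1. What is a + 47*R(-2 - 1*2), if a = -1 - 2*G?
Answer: -1973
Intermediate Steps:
R(l) = -8*(1 + l)*(l + (-5 + l)/l) (R(l) = -8*(l + 1)*((-5 + l)/(l + 0) + l) = -8*(1 + l)*((-5 + l)/l + l) = -8*(1 + l)*(l + (-5 + l)/l))
a = 1 (a = -1 - 2*(-1) = -1 + 2 = 1)
a + 47*R(-2 - 1*2) = 1 + 47*(32 - 16*(-2 - 1*2) - 8*(-2 - 1*2)**2 + 40/(-2 - 1*2)) = 1 + 47*(32 - 16*(-2 - 2) - 8*(-2 - 2)**2 + 40/(-2 - 2)) = 1 + 47*(32 - 16*(-4) - 8*(-4)**2 + 40/(-4)) = 1 + 47*(32 + 64 - 8*16 + 40*(-1/4)) = 1 + 47*(32 + 64 - 128 - 10) = 1 + 47*(-42) = 1 - 1974 = -1973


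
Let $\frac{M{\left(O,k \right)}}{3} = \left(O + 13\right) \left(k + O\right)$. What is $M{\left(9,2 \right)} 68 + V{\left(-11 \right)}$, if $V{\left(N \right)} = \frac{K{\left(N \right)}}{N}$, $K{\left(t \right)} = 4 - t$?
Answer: $\frac{543033}{11} \approx 49367.0$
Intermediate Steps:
$V{\left(N \right)} = \frac{4 - N}{N}$
$M{\left(O,k \right)} = 3 \left(13 + O\right) \left(O + k\right)$ ($M{\left(O,k \right)} = 3 \left(O + 13\right) \left(k + O\right) = 3 \left(13 + O\right) \left(O + k\right)$)
$M{\left(9,2 \right)} 68 + V{\left(-11 \right)} = \left(3 \cdot 9^{2} + 39 \cdot 9 + 39 \cdot 2 + 3 \cdot 9 \cdot 2\right) 68 + \frac{4 - -11}{-11} = \left(3 \cdot 81 + 351 + 78 + 54\right) 68 - \frac{4 + 11}{11} = \left(243 + 351 + 78 + 54\right) 68 - \frac{15}{11} = 726 \cdot 68 - \frac{15}{11} = 49368 - \frac{15}{11} = \frac{543033}{11}$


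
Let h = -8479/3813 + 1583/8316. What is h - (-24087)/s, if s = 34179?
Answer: -159992412991/120419862948 ≈ -1.3286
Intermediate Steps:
h = -21491795/10569636 (h = -8479*1/3813 + 1583*(1/8316) = -8479/3813 + 1583/8316 = -21491795/10569636 ≈ -2.0334)
h - (-24087)/s = -21491795/10569636 - (-24087)/34179 = -21491795/10569636 - 1*(-8029/11393) = -21491795/10569636 + 8029/11393 = -159992412991/120419862948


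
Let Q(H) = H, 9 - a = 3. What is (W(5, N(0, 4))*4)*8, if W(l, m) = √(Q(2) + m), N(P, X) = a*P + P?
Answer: 32*√2 ≈ 45.255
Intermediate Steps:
a = 6 (a = 9 - 1*3 = 9 - 3 = 6)
N(P, X) = 7*P (N(P, X) = 6*P + P = 7*P)
W(l, m) = √(2 + m)
(W(5, N(0, 4))*4)*8 = (√(2 + 7*0)*4)*8 = (√(2 + 0)*4)*8 = (√2*4)*8 = (4*√2)*8 = 32*√2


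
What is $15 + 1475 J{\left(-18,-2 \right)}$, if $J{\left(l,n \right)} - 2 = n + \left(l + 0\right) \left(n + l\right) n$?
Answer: $-1061985$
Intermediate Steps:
$J{\left(l,n \right)} = 2 + n + l n \left(l + n\right)$ ($J{\left(l,n \right)} = 2 + \left(n + \left(l + 0\right) \left(n + l\right) n\right) = 2 + \left(n + l \left(l + n\right) n\right) = 2 + \left(n + l n \left(l + n\right)\right) = 2 + n + l n \left(l + n\right)$)
$15 + 1475 J{\left(-18,-2 \right)} = 15 + 1475 \left(2 - 2 - 18 \left(-2\right)^{2} - 2 \left(-18\right)^{2}\right) = 15 + 1475 \left(2 - 2 - 72 - 648\right) = 15 + 1475 \left(-720\right) = 15 - 1062000 = -1061985$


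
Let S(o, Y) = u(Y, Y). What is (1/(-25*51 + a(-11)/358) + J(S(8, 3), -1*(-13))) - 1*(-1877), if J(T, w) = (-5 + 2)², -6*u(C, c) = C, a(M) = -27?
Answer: 860915264/456477 ≈ 1886.0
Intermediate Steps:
u(C, c) = -C/6
S(o, Y) = -Y/6
J(T, w) = 9 (J(T, w) = (-3)² = 9)
(1/(-25*51 + a(-11)/358) + J(S(8, 3), -1*(-13))) - 1*(-1877) = (1/(-25*51 - 27/358) + 9) - 1*(-1877) = (1/(-1275 - 27*1/358) + 9) + 1877 = (1/(-1275 - 27/358) + 9) + 1877 = (1/(-456477/358) + 9) + 1877 = (-358/456477 + 9) + 1877 = 4107935/456477 + 1877 = 860915264/456477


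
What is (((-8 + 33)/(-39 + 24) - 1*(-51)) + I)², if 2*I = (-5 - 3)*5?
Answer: 7744/9 ≈ 860.44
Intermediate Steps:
I = -20 (I = ((-5 - 3)*5)/2 = (-8*5)/2 = (½)*(-40) = -20)
(((-8 + 33)/(-39 + 24) - 1*(-51)) + I)² = (((-8 + 33)/(-39 + 24) - 1*(-51)) - 20)² = ((25/(-15) + 51) - 20)² = ((25*(-1/15) + 51) - 20)² = ((-5/3 + 51) - 20)² = (148/3 - 20)² = (88/3)² = 7744/9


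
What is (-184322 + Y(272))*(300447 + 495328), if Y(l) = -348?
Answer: -146955769250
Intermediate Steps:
(-184322 + Y(272))*(300447 + 495328) = (-184322 - 348)*(300447 + 495328) = -184670*795775 = -146955769250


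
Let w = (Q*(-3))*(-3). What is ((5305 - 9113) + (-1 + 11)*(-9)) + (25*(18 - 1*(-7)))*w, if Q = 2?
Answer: 7352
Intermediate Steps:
w = 18 (w = (2*(-3))*(-3) = -6*(-3) = 18)
((5305 - 9113) + (-1 + 11)*(-9)) + (25*(18 - 1*(-7)))*w = ((5305 - 9113) + (-1 + 11)*(-9)) + (25*(18 - 1*(-7)))*18 = (-3808 + 10*(-9)) + (25*(18 + 7))*18 = (-3808 - 90) + (25*25)*18 = -3898 + 625*18 = -3898 + 11250 = 7352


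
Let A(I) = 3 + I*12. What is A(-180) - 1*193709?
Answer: -195866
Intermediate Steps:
A(I) = 3 + 12*I
A(-180) - 1*193709 = (3 + 12*(-180)) - 1*193709 = (3 - 2160) - 193709 = -2157 - 193709 = -195866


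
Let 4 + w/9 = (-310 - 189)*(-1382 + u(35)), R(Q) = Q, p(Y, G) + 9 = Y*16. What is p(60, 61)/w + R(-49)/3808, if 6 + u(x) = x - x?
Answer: -449135/35323008 ≈ -0.012715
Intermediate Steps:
p(Y, G) = -9 + 16*Y (p(Y, G) = -9 + Y*16 = -9 + 16*Y)
u(x) = -6 (u(x) = -6 + (x - x) = -6 + 0 = -6)
w = 6233472 (w = -36 + 9*((-310 - 189)*(-1382 - 6)) = -36 + 9*(-499*(-1388)) = -36 + 9*692612 = -36 + 6233508 = 6233472)
p(60, 61)/w + R(-49)/3808 = (-9 + 16*60)/6233472 - 49/3808 = (-9 + 960)*(1/6233472) - 49*1/3808 = 951*(1/6233472) - 7/544 = 317/2077824 - 7/544 = -449135/35323008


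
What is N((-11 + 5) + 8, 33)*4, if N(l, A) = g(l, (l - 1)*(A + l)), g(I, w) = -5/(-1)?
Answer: 20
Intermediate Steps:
g(I, w) = 5 (g(I, w) = -5*(-1) = 5)
N(l, A) = 5
N((-11 + 5) + 8, 33)*4 = 5*4 = 20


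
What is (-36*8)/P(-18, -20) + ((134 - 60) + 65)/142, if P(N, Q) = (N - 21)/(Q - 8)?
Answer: -379889/1846 ≈ -205.79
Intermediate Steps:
P(N, Q) = (-21 + N)/(-8 + Q)
(-36*8)/P(-18, -20) + ((134 - 60) + 65)/142 = (-36*8)/(((-21 - 18)/(-8 - 20))) + ((134 - 60) + 65)/142 = -288/(-39/(-28)) + (74 + 65)*(1/142) = -288/((-1/28*(-39))) + 139*(1/142) = -288/39/28 + 139/142 = -288*28/39 + 139/142 = -2688/13 + 139/142 = -379889/1846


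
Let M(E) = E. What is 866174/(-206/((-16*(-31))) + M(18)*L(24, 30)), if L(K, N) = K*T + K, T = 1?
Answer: 214811152/214169 ≈ 1003.0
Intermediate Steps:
L(K, N) = 2*K (L(K, N) = K*1 + K = K + K = 2*K)
866174/(-206/((-16*(-31))) + M(18)*L(24, 30)) = 866174/(-206/((-16*(-31))) + 18*(2*24)) = 866174/(-206/496 + 18*48) = 866174/(-206*1/496 + 864) = 866174/(-103/248 + 864) = 866174/(214169/248) = 866174*(248/214169) = 214811152/214169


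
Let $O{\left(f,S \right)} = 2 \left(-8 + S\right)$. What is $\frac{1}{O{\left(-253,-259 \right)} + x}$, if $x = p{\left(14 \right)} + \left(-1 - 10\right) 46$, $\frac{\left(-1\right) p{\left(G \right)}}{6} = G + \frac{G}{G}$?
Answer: $- \frac{1}{1130} \approx -0.00088496$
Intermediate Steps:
$O{\left(f,S \right)} = -16 + 2 S$
$p{\left(G \right)} = -6 - 6 G$ ($p{\left(G \right)} = - 6 \left(G + \frac{G}{G}\right) = - 6 \left(G + 1\right) = - 6 \left(1 + G\right) = -6 - 6 G$)
$x = -596$ ($x = \left(-6 - 84\right) + \left(-1 - 10\right) 46 = \left(-6 - 84\right) - 506 = -90 - 506 = -596$)
$\frac{1}{O{\left(-253,-259 \right)} + x} = \frac{1}{\left(-16 + 2 \left(-259\right)\right) - 596} = \frac{1}{\left(-16 - 518\right) - 596} = \frac{1}{-534 - 596} = \frac{1}{-1130} = - \frac{1}{1130}$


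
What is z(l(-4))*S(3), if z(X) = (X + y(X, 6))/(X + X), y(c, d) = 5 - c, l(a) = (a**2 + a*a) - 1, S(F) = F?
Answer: 15/62 ≈ 0.24194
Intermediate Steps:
l(a) = -1 + 2*a**2 (l(a) = (a**2 + a**2) - 1 = 2*a**2 - 1 = -1 + 2*a**2)
z(X) = 5/(2*X) (z(X) = (X + (5 - X))/(X + X) = 5/((2*X)) = 5*(1/(2*X)) = 5/(2*X))
z(l(-4))*S(3) = (5/(2*(-1 + 2*(-4)**2)))*3 = (5/(2*(-1 + 2*16)))*3 = (5/(2*(-1 + 32)))*3 = ((5/2)/31)*3 = ((5/2)*(1/31))*3 = (5/62)*3 = 15/62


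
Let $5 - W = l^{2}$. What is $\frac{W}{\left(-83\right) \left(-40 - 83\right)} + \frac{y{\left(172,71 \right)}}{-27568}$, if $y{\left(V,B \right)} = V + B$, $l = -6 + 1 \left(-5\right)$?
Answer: $- \frac{5678675}{281441712} \approx -0.020177$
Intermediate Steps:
$l = -11$ ($l = -6 - 5 = -11$)
$y{\left(V,B \right)} = B + V$
$W = -116$ ($W = 5 - \left(-11\right)^{2} = 5 - 121 = -116$)
$\frac{W}{\left(-83\right) \left(-40 - 83\right)} + \frac{y{\left(172,71 \right)}}{-27568} = - \frac{116}{\left(-83\right) \left(-40 - 83\right)} + \frac{71 + 172}{-27568} = - \frac{116}{\left(-83\right) \left(-123\right)} + 243 \left(- \frac{1}{27568}\right) = - \frac{116}{10209} - \frac{243}{27568} = - \frac{5678675}{281441712}$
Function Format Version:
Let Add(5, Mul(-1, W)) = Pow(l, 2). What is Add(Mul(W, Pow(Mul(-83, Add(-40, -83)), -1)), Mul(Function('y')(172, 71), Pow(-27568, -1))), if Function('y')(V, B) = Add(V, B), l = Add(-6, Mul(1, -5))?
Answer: Rational(-5678675, 281441712) ≈ -0.020177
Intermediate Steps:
l = -11 (l = Add(-6, -5) = -11)
Function('y')(V, B) = Add(B, V)
W = -116 (W = Add(5, Mul(-1, Pow(-11, 2))) = Add(5, Mul(-1, 121)) = Add(5, -121) = -116)
Add(Mul(W, Pow(Mul(-83, Add(-40, -83)), -1)), Mul(Function('y')(172, 71), Pow(-27568, -1))) = Add(Mul(-116, Pow(Mul(-83, Add(-40, -83)), -1)), Mul(Add(71, 172), Pow(-27568, -1))) = Add(Mul(-116, Pow(Mul(-83, -123), -1)), Mul(243, Rational(-1, 27568))) = Add(Mul(-116, Pow(10209, -1)), Rational(-243, 27568)) = Add(Mul(-116, Rational(1, 10209)), Rational(-243, 27568)) = Add(Rational(-116, 10209), Rational(-243, 27568)) = Rational(-5678675, 281441712)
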